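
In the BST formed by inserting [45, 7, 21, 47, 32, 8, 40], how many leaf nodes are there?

Tree built from: [45, 7, 21, 47, 32, 8, 40]
Tree (level-order array): [45, 7, 47, None, 21, None, None, 8, 32, None, None, None, 40]
Rule: A leaf has 0 children.
Per-node child counts:
  node 45: 2 child(ren)
  node 7: 1 child(ren)
  node 21: 2 child(ren)
  node 8: 0 child(ren)
  node 32: 1 child(ren)
  node 40: 0 child(ren)
  node 47: 0 child(ren)
Matching nodes: [8, 40, 47]
Count of leaf nodes: 3


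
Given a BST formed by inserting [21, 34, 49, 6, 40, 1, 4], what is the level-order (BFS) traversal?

Tree insertion order: [21, 34, 49, 6, 40, 1, 4]
Tree (level-order array): [21, 6, 34, 1, None, None, 49, None, 4, 40]
BFS from the root, enqueuing left then right child of each popped node:
  queue [21] -> pop 21, enqueue [6, 34], visited so far: [21]
  queue [6, 34] -> pop 6, enqueue [1], visited so far: [21, 6]
  queue [34, 1] -> pop 34, enqueue [49], visited so far: [21, 6, 34]
  queue [1, 49] -> pop 1, enqueue [4], visited so far: [21, 6, 34, 1]
  queue [49, 4] -> pop 49, enqueue [40], visited so far: [21, 6, 34, 1, 49]
  queue [4, 40] -> pop 4, enqueue [none], visited so far: [21, 6, 34, 1, 49, 4]
  queue [40] -> pop 40, enqueue [none], visited so far: [21, 6, 34, 1, 49, 4, 40]
Result: [21, 6, 34, 1, 49, 4, 40]


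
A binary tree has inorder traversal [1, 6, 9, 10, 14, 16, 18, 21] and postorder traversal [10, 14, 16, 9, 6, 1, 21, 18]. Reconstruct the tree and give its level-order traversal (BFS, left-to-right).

Inorder:   [1, 6, 9, 10, 14, 16, 18, 21]
Postorder: [10, 14, 16, 9, 6, 1, 21, 18]
Algorithm: postorder visits root last, so walk postorder right-to-left;
each value is the root of the current inorder slice — split it at that
value, recurse on the right subtree first, then the left.
Recursive splits:
  root=18; inorder splits into left=[1, 6, 9, 10, 14, 16], right=[21]
  root=21; inorder splits into left=[], right=[]
  root=1; inorder splits into left=[], right=[6, 9, 10, 14, 16]
  root=6; inorder splits into left=[], right=[9, 10, 14, 16]
  root=9; inorder splits into left=[], right=[10, 14, 16]
  root=16; inorder splits into left=[10, 14], right=[]
  root=14; inorder splits into left=[10], right=[]
  root=10; inorder splits into left=[], right=[]
Reconstructed level-order: [18, 1, 21, 6, 9, 16, 14, 10]


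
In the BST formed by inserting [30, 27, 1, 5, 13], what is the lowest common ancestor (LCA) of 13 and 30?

Tree insertion order: [30, 27, 1, 5, 13]
Tree (level-order array): [30, 27, None, 1, None, None, 5, None, 13]
In a BST, the LCA of p=13, q=30 is the first node v on the
root-to-leaf path with p <= v <= q (go left if both < v, right if both > v).
Walk from root:
  at 30: 13 <= 30 <= 30, this is the LCA
LCA = 30


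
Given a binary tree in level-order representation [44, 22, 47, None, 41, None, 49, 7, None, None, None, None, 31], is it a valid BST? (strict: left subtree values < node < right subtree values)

Level-order array: [44, 22, 47, None, 41, None, 49, 7, None, None, None, None, 31]
Validate using subtree bounds (lo, hi): at each node, require lo < value < hi,
then recurse left with hi=value and right with lo=value.
Preorder trace (stopping at first violation):
  at node 44 with bounds (-inf, +inf): OK
  at node 22 with bounds (-inf, 44): OK
  at node 41 with bounds (22, 44): OK
  at node 7 with bounds (22, 41): VIOLATION
Node 7 violates its bound: not (22 < 7 < 41).
Result: Not a valid BST


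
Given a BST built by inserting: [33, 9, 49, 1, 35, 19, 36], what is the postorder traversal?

Tree insertion order: [33, 9, 49, 1, 35, 19, 36]
Tree (level-order array): [33, 9, 49, 1, 19, 35, None, None, None, None, None, None, 36]
Postorder traversal: [1, 19, 9, 36, 35, 49, 33]


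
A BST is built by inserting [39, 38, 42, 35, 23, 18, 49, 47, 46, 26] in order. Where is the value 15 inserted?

Starting tree (level order): [39, 38, 42, 35, None, None, 49, 23, None, 47, None, 18, 26, 46]
Insertion path: 39 -> 38 -> 35 -> 23 -> 18
Result: insert 15 as left child of 18
Final tree (level order): [39, 38, 42, 35, None, None, 49, 23, None, 47, None, 18, 26, 46, None, 15]


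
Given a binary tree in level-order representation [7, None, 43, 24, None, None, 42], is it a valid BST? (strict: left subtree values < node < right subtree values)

Level-order array: [7, None, 43, 24, None, None, 42]
Validate using subtree bounds (lo, hi): at each node, require lo < value < hi,
then recurse left with hi=value and right with lo=value.
Preorder trace (stopping at first violation):
  at node 7 with bounds (-inf, +inf): OK
  at node 43 with bounds (7, +inf): OK
  at node 24 with bounds (7, 43): OK
  at node 42 with bounds (24, 43): OK
No violation found at any node.
Result: Valid BST


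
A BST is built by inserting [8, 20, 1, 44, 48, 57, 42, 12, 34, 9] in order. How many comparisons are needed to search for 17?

Search path for 17: 8 -> 20 -> 12
Found: False
Comparisons: 3


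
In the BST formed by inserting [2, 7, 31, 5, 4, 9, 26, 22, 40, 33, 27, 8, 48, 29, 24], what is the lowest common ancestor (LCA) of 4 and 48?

Tree insertion order: [2, 7, 31, 5, 4, 9, 26, 22, 40, 33, 27, 8, 48, 29, 24]
Tree (level-order array): [2, None, 7, 5, 31, 4, None, 9, 40, None, None, 8, 26, 33, 48, None, None, 22, 27, None, None, None, None, None, 24, None, 29]
In a BST, the LCA of p=4, q=48 is the first node v on the
root-to-leaf path with p <= v <= q (go left if both < v, right if both > v).
Walk from root:
  at 2: both 4 and 48 > 2, go right
  at 7: 4 <= 7 <= 48, this is the LCA
LCA = 7


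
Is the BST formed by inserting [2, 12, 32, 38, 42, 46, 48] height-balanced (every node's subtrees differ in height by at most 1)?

Tree (level-order array): [2, None, 12, None, 32, None, 38, None, 42, None, 46, None, 48]
Definition: a tree is height-balanced if, at every node, |h(left) - h(right)| <= 1 (empty subtree has height -1).
Bottom-up per-node check:
  node 48: h_left=-1, h_right=-1, diff=0 [OK], height=0
  node 46: h_left=-1, h_right=0, diff=1 [OK], height=1
  node 42: h_left=-1, h_right=1, diff=2 [FAIL (|-1-1|=2 > 1)], height=2
  node 38: h_left=-1, h_right=2, diff=3 [FAIL (|-1-2|=3 > 1)], height=3
  node 32: h_left=-1, h_right=3, diff=4 [FAIL (|-1-3|=4 > 1)], height=4
  node 12: h_left=-1, h_right=4, diff=5 [FAIL (|-1-4|=5 > 1)], height=5
  node 2: h_left=-1, h_right=5, diff=6 [FAIL (|-1-5|=6 > 1)], height=6
Node 42 violates the condition: |-1 - 1| = 2 > 1.
Result: Not balanced


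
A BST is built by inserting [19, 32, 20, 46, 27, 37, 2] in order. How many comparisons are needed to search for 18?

Search path for 18: 19 -> 2
Found: False
Comparisons: 2


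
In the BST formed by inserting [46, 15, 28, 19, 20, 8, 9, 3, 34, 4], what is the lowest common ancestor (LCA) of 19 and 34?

Tree insertion order: [46, 15, 28, 19, 20, 8, 9, 3, 34, 4]
Tree (level-order array): [46, 15, None, 8, 28, 3, 9, 19, 34, None, 4, None, None, None, 20]
In a BST, the LCA of p=19, q=34 is the first node v on the
root-to-leaf path with p <= v <= q (go left if both < v, right if both > v).
Walk from root:
  at 46: both 19 and 34 < 46, go left
  at 15: both 19 and 34 > 15, go right
  at 28: 19 <= 28 <= 34, this is the LCA
LCA = 28


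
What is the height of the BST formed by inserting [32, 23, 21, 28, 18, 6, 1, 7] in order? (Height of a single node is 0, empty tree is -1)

Insertion order: [32, 23, 21, 28, 18, 6, 1, 7]
Tree (level-order array): [32, 23, None, 21, 28, 18, None, None, None, 6, None, 1, 7]
Compute height bottom-up (empty subtree = -1):
  height(1) = 1 + max(-1, -1) = 0
  height(7) = 1 + max(-1, -1) = 0
  height(6) = 1 + max(0, 0) = 1
  height(18) = 1 + max(1, -1) = 2
  height(21) = 1 + max(2, -1) = 3
  height(28) = 1 + max(-1, -1) = 0
  height(23) = 1 + max(3, 0) = 4
  height(32) = 1 + max(4, -1) = 5
Height = 5


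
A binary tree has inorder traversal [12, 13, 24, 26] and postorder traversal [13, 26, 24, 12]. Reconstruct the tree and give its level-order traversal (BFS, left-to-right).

Inorder:   [12, 13, 24, 26]
Postorder: [13, 26, 24, 12]
Algorithm: postorder visits root last, so walk postorder right-to-left;
each value is the root of the current inorder slice — split it at that
value, recurse on the right subtree first, then the left.
Recursive splits:
  root=12; inorder splits into left=[], right=[13, 24, 26]
  root=24; inorder splits into left=[13], right=[26]
  root=26; inorder splits into left=[], right=[]
  root=13; inorder splits into left=[], right=[]
Reconstructed level-order: [12, 24, 13, 26]


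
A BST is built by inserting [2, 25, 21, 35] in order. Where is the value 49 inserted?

Starting tree (level order): [2, None, 25, 21, 35]
Insertion path: 2 -> 25 -> 35
Result: insert 49 as right child of 35
Final tree (level order): [2, None, 25, 21, 35, None, None, None, 49]


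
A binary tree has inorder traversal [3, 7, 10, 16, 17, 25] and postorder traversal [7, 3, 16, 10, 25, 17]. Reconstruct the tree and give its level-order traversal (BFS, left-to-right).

Inorder:   [3, 7, 10, 16, 17, 25]
Postorder: [7, 3, 16, 10, 25, 17]
Algorithm: postorder visits root last, so walk postorder right-to-left;
each value is the root of the current inorder slice — split it at that
value, recurse on the right subtree first, then the left.
Recursive splits:
  root=17; inorder splits into left=[3, 7, 10, 16], right=[25]
  root=25; inorder splits into left=[], right=[]
  root=10; inorder splits into left=[3, 7], right=[16]
  root=16; inorder splits into left=[], right=[]
  root=3; inorder splits into left=[], right=[7]
  root=7; inorder splits into left=[], right=[]
Reconstructed level-order: [17, 10, 25, 3, 16, 7]


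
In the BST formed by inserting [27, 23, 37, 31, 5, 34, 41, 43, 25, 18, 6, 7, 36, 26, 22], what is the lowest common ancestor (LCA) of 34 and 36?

Tree insertion order: [27, 23, 37, 31, 5, 34, 41, 43, 25, 18, 6, 7, 36, 26, 22]
Tree (level-order array): [27, 23, 37, 5, 25, 31, 41, None, 18, None, 26, None, 34, None, 43, 6, 22, None, None, None, 36, None, None, None, 7]
In a BST, the LCA of p=34, q=36 is the first node v on the
root-to-leaf path with p <= v <= q (go left if both < v, right if both > v).
Walk from root:
  at 27: both 34 and 36 > 27, go right
  at 37: both 34 and 36 < 37, go left
  at 31: both 34 and 36 > 31, go right
  at 34: 34 <= 34 <= 36, this is the LCA
LCA = 34


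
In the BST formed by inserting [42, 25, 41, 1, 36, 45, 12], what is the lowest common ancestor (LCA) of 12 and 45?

Tree insertion order: [42, 25, 41, 1, 36, 45, 12]
Tree (level-order array): [42, 25, 45, 1, 41, None, None, None, 12, 36]
In a BST, the LCA of p=12, q=45 is the first node v on the
root-to-leaf path with p <= v <= q (go left if both < v, right if both > v).
Walk from root:
  at 42: 12 <= 42 <= 45, this is the LCA
LCA = 42


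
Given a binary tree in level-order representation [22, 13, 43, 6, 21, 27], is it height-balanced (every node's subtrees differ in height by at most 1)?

Tree (level-order array): [22, 13, 43, 6, 21, 27]
Definition: a tree is height-balanced if, at every node, |h(left) - h(right)| <= 1 (empty subtree has height -1).
Bottom-up per-node check:
  node 6: h_left=-1, h_right=-1, diff=0 [OK], height=0
  node 21: h_left=-1, h_right=-1, diff=0 [OK], height=0
  node 13: h_left=0, h_right=0, diff=0 [OK], height=1
  node 27: h_left=-1, h_right=-1, diff=0 [OK], height=0
  node 43: h_left=0, h_right=-1, diff=1 [OK], height=1
  node 22: h_left=1, h_right=1, diff=0 [OK], height=2
All nodes satisfy the balance condition.
Result: Balanced


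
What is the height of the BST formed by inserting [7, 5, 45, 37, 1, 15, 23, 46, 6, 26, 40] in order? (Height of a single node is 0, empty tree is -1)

Insertion order: [7, 5, 45, 37, 1, 15, 23, 46, 6, 26, 40]
Tree (level-order array): [7, 5, 45, 1, 6, 37, 46, None, None, None, None, 15, 40, None, None, None, 23, None, None, None, 26]
Compute height bottom-up (empty subtree = -1):
  height(1) = 1 + max(-1, -1) = 0
  height(6) = 1 + max(-1, -1) = 0
  height(5) = 1 + max(0, 0) = 1
  height(26) = 1 + max(-1, -1) = 0
  height(23) = 1 + max(-1, 0) = 1
  height(15) = 1 + max(-1, 1) = 2
  height(40) = 1 + max(-1, -1) = 0
  height(37) = 1 + max(2, 0) = 3
  height(46) = 1 + max(-1, -1) = 0
  height(45) = 1 + max(3, 0) = 4
  height(7) = 1 + max(1, 4) = 5
Height = 5


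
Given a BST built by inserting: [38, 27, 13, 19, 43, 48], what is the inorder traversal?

Tree insertion order: [38, 27, 13, 19, 43, 48]
Tree (level-order array): [38, 27, 43, 13, None, None, 48, None, 19]
Inorder traversal: [13, 19, 27, 38, 43, 48]


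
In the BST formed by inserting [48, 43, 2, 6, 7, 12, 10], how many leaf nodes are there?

Tree built from: [48, 43, 2, 6, 7, 12, 10]
Tree (level-order array): [48, 43, None, 2, None, None, 6, None, 7, None, 12, 10]
Rule: A leaf has 0 children.
Per-node child counts:
  node 48: 1 child(ren)
  node 43: 1 child(ren)
  node 2: 1 child(ren)
  node 6: 1 child(ren)
  node 7: 1 child(ren)
  node 12: 1 child(ren)
  node 10: 0 child(ren)
Matching nodes: [10]
Count of leaf nodes: 1


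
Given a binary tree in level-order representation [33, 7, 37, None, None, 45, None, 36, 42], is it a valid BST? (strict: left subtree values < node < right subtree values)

Level-order array: [33, 7, 37, None, None, 45, None, 36, 42]
Validate using subtree bounds (lo, hi): at each node, require lo < value < hi,
then recurse left with hi=value and right with lo=value.
Preorder trace (stopping at first violation):
  at node 33 with bounds (-inf, +inf): OK
  at node 7 with bounds (-inf, 33): OK
  at node 37 with bounds (33, +inf): OK
  at node 45 with bounds (33, 37): VIOLATION
Node 45 violates its bound: not (33 < 45 < 37).
Result: Not a valid BST


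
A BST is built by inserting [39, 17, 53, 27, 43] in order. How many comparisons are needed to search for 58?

Search path for 58: 39 -> 53
Found: False
Comparisons: 2


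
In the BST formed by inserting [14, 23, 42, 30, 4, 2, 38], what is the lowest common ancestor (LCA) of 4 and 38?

Tree insertion order: [14, 23, 42, 30, 4, 2, 38]
Tree (level-order array): [14, 4, 23, 2, None, None, 42, None, None, 30, None, None, 38]
In a BST, the LCA of p=4, q=38 is the first node v on the
root-to-leaf path with p <= v <= q (go left if both < v, right if both > v).
Walk from root:
  at 14: 4 <= 14 <= 38, this is the LCA
LCA = 14


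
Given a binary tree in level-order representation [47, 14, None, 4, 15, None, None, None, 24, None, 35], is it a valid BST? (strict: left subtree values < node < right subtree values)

Level-order array: [47, 14, None, 4, 15, None, None, None, 24, None, 35]
Validate using subtree bounds (lo, hi): at each node, require lo < value < hi,
then recurse left with hi=value and right with lo=value.
Preorder trace (stopping at first violation):
  at node 47 with bounds (-inf, +inf): OK
  at node 14 with bounds (-inf, 47): OK
  at node 4 with bounds (-inf, 14): OK
  at node 15 with bounds (14, 47): OK
  at node 24 with bounds (15, 47): OK
  at node 35 with bounds (24, 47): OK
No violation found at any node.
Result: Valid BST


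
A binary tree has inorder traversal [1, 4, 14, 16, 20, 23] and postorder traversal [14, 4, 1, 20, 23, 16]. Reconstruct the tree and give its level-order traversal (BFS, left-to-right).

Inorder:   [1, 4, 14, 16, 20, 23]
Postorder: [14, 4, 1, 20, 23, 16]
Algorithm: postorder visits root last, so walk postorder right-to-left;
each value is the root of the current inorder slice — split it at that
value, recurse on the right subtree first, then the left.
Recursive splits:
  root=16; inorder splits into left=[1, 4, 14], right=[20, 23]
  root=23; inorder splits into left=[20], right=[]
  root=20; inorder splits into left=[], right=[]
  root=1; inorder splits into left=[], right=[4, 14]
  root=4; inorder splits into left=[], right=[14]
  root=14; inorder splits into left=[], right=[]
Reconstructed level-order: [16, 1, 23, 4, 20, 14]


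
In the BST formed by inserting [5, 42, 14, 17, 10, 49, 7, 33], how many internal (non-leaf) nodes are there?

Tree built from: [5, 42, 14, 17, 10, 49, 7, 33]
Tree (level-order array): [5, None, 42, 14, 49, 10, 17, None, None, 7, None, None, 33]
Rule: An internal node has at least one child.
Per-node child counts:
  node 5: 1 child(ren)
  node 42: 2 child(ren)
  node 14: 2 child(ren)
  node 10: 1 child(ren)
  node 7: 0 child(ren)
  node 17: 1 child(ren)
  node 33: 0 child(ren)
  node 49: 0 child(ren)
Matching nodes: [5, 42, 14, 10, 17]
Count of internal (non-leaf) nodes: 5


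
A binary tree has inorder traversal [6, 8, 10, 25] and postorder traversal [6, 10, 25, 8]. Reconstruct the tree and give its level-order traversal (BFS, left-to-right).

Inorder:   [6, 8, 10, 25]
Postorder: [6, 10, 25, 8]
Algorithm: postorder visits root last, so walk postorder right-to-left;
each value is the root of the current inorder slice — split it at that
value, recurse on the right subtree first, then the left.
Recursive splits:
  root=8; inorder splits into left=[6], right=[10, 25]
  root=25; inorder splits into left=[10], right=[]
  root=10; inorder splits into left=[], right=[]
  root=6; inorder splits into left=[], right=[]
Reconstructed level-order: [8, 6, 25, 10]


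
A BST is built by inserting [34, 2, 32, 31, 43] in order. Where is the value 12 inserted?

Starting tree (level order): [34, 2, 43, None, 32, None, None, 31]
Insertion path: 34 -> 2 -> 32 -> 31
Result: insert 12 as left child of 31
Final tree (level order): [34, 2, 43, None, 32, None, None, 31, None, 12]


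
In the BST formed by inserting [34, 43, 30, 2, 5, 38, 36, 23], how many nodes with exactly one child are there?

Tree built from: [34, 43, 30, 2, 5, 38, 36, 23]
Tree (level-order array): [34, 30, 43, 2, None, 38, None, None, 5, 36, None, None, 23]
Rule: These are nodes with exactly 1 non-null child.
Per-node child counts:
  node 34: 2 child(ren)
  node 30: 1 child(ren)
  node 2: 1 child(ren)
  node 5: 1 child(ren)
  node 23: 0 child(ren)
  node 43: 1 child(ren)
  node 38: 1 child(ren)
  node 36: 0 child(ren)
Matching nodes: [30, 2, 5, 43, 38]
Count of nodes with exactly one child: 5


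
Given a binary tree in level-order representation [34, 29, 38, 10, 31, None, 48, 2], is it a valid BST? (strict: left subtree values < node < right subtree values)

Level-order array: [34, 29, 38, 10, 31, None, 48, 2]
Validate using subtree bounds (lo, hi): at each node, require lo < value < hi,
then recurse left with hi=value and right with lo=value.
Preorder trace (stopping at first violation):
  at node 34 with bounds (-inf, +inf): OK
  at node 29 with bounds (-inf, 34): OK
  at node 10 with bounds (-inf, 29): OK
  at node 2 with bounds (-inf, 10): OK
  at node 31 with bounds (29, 34): OK
  at node 38 with bounds (34, +inf): OK
  at node 48 with bounds (38, +inf): OK
No violation found at any node.
Result: Valid BST


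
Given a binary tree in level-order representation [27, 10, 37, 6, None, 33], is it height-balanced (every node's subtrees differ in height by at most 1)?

Tree (level-order array): [27, 10, 37, 6, None, 33]
Definition: a tree is height-balanced if, at every node, |h(left) - h(right)| <= 1 (empty subtree has height -1).
Bottom-up per-node check:
  node 6: h_left=-1, h_right=-1, diff=0 [OK], height=0
  node 10: h_left=0, h_right=-1, diff=1 [OK], height=1
  node 33: h_left=-1, h_right=-1, diff=0 [OK], height=0
  node 37: h_left=0, h_right=-1, diff=1 [OK], height=1
  node 27: h_left=1, h_right=1, diff=0 [OK], height=2
All nodes satisfy the balance condition.
Result: Balanced


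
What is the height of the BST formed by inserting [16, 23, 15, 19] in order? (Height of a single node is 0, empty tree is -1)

Insertion order: [16, 23, 15, 19]
Tree (level-order array): [16, 15, 23, None, None, 19]
Compute height bottom-up (empty subtree = -1):
  height(15) = 1 + max(-1, -1) = 0
  height(19) = 1 + max(-1, -1) = 0
  height(23) = 1 + max(0, -1) = 1
  height(16) = 1 + max(0, 1) = 2
Height = 2


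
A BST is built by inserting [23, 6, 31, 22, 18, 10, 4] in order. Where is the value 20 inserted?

Starting tree (level order): [23, 6, 31, 4, 22, None, None, None, None, 18, None, 10]
Insertion path: 23 -> 6 -> 22 -> 18
Result: insert 20 as right child of 18
Final tree (level order): [23, 6, 31, 4, 22, None, None, None, None, 18, None, 10, 20]


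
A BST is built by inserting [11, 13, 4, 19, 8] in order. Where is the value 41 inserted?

Starting tree (level order): [11, 4, 13, None, 8, None, 19]
Insertion path: 11 -> 13 -> 19
Result: insert 41 as right child of 19
Final tree (level order): [11, 4, 13, None, 8, None, 19, None, None, None, 41]


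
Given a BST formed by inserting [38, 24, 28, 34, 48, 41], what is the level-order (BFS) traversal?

Tree insertion order: [38, 24, 28, 34, 48, 41]
Tree (level-order array): [38, 24, 48, None, 28, 41, None, None, 34]
BFS from the root, enqueuing left then right child of each popped node:
  queue [38] -> pop 38, enqueue [24, 48], visited so far: [38]
  queue [24, 48] -> pop 24, enqueue [28], visited so far: [38, 24]
  queue [48, 28] -> pop 48, enqueue [41], visited so far: [38, 24, 48]
  queue [28, 41] -> pop 28, enqueue [34], visited so far: [38, 24, 48, 28]
  queue [41, 34] -> pop 41, enqueue [none], visited so far: [38, 24, 48, 28, 41]
  queue [34] -> pop 34, enqueue [none], visited so far: [38, 24, 48, 28, 41, 34]
Result: [38, 24, 48, 28, 41, 34]


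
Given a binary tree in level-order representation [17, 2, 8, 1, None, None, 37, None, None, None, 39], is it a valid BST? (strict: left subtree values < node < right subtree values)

Level-order array: [17, 2, 8, 1, None, None, 37, None, None, None, 39]
Validate using subtree bounds (lo, hi): at each node, require lo < value < hi,
then recurse left with hi=value and right with lo=value.
Preorder trace (stopping at first violation):
  at node 17 with bounds (-inf, +inf): OK
  at node 2 with bounds (-inf, 17): OK
  at node 1 with bounds (-inf, 2): OK
  at node 8 with bounds (17, +inf): VIOLATION
Node 8 violates its bound: not (17 < 8 < +inf).
Result: Not a valid BST


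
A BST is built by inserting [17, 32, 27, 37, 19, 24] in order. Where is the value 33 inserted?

Starting tree (level order): [17, None, 32, 27, 37, 19, None, None, None, None, 24]
Insertion path: 17 -> 32 -> 37
Result: insert 33 as left child of 37
Final tree (level order): [17, None, 32, 27, 37, 19, None, 33, None, None, 24]


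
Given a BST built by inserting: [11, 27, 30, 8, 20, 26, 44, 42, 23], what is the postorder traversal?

Tree insertion order: [11, 27, 30, 8, 20, 26, 44, 42, 23]
Tree (level-order array): [11, 8, 27, None, None, 20, 30, None, 26, None, 44, 23, None, 42]
Postorder traversal: [8, 23, 26, 20, 42, 44, 30, 27, 11]


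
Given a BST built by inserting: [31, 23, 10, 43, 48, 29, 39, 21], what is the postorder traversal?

Tree insertion order: [31, 23, 10, 43, 48, 29, 39, 21]
Tree (level-order array): [31, 23, 43, 10, 29, 39, 48, None, 21]
Postorder traversal: [21, 10, 29, 23, 39, 48, 43, 31]


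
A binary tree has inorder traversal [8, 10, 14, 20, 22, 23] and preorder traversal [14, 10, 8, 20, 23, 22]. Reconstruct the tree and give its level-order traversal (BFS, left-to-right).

Inorder:  [8, 10, 14, 20, 22, 23]
Preorder: [14, 10, 8, 20, 23, 22]
Algorithm: preorder visits root first, so consume preorder in order;
for each root, split the current inorder slice at that value into
left-subtree inorder and right-subtree inorder, then recurse.
Recursive splits:
  root=14; inorder splits into left=[8, 10], right=[20, 22, 23]
  root=10; inorder splits into left=[8], right=[]
  root=8; inorder splits into left=[], right=[]
  root=20; inorder splits into left=[], right=[22, 23]
  root=23; inorder splits into left=[22], right=[]
  root=22; inorder splits into left=[], right=[]
Reconstructed level-order: [14, 10, 20, 8, 23, 22]


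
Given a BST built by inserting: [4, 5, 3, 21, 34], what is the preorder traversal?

Tree insertion order: [4, 5, 3, 21, 34]
Tree (level-order array): [4, 3, 5, None, None, None, 21, None, 34]
Preorder traversal: [4, 3, 5, 21, 34]


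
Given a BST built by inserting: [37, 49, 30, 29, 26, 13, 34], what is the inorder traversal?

Tree insertion order: [37, 49, 30, 29, 26, 13, 34]
Tree (level-order array): [37, 30, 49, 29, 34, None, None, 26, None, None, None, 13]
Inorder traversal: [13, 26, 29, 30, 34, 37, 49]


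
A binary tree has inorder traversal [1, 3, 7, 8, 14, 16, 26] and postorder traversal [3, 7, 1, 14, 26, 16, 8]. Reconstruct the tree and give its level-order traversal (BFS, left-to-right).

Inorder:   [1, 3, 7, 8, 14, 16, 26]
Postorder: [3, 7, 1, 14, 26, 16, 8]
Algorithm: postorder visits root last, so walk postorder right-to-left;
each value is the root of the current inorder slice — split it at that
value, recurse on the right subtree first, then the left.
Recursive splits:
  root=8; inorder splits into left=[1, 3, 7], right=[14, 16, 26]
  root=16; inorder splits into left=[14], right=[26]
  root=26; inorder splits into left=[], right=[]
  root=14; inorder splits into left=[], right=[]
  root=1; inorder splits into left=[], right=[3, 7]
  root=7; inorder splits into left=[3], right=[]
  root=3; inorder splits into left=[], right=[]
Reconstructed level-order: [8, 1, 16, 7, 14, 26, 3]


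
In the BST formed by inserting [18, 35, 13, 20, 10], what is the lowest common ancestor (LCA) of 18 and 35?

Tree insertion order: [18, 35, 13, 20, 10]
Tree (level-order array): [18, 13, 35, 10, None, 20]
In a BST, the LCA of p=18, q=35 is the first node v on the
root-to-leaf path with p <= v <= q (go left if both < v, right if both > v).
Walk from root:
  at 18: 18 <= 18 <= 35, this is the LCA
LCA = 18


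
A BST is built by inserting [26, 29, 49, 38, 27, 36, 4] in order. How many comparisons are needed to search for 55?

Search path for 55: 26 -> 29 -> 49
Found: False
Comparisons: 3


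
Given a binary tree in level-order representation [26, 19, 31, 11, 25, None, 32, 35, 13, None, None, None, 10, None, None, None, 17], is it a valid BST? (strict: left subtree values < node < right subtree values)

Level-order array: [26, 19, 31, 11, 25, None, 32, 35, 13, None, None, None, 10, None, None, None, 17]
Validate using subtree bounds (lo, hi): at each node, require lo < value < hi,
then recurse left with hi=value and right with lo=value.
Preorder trace (stopping at first violation):
  at node 26 with bounds (-inf, +inf): OK
  at node 19 with bounds (-inf, 26): OK
  at node 11 with bounds (-inf, 19): OK
  at node 35 with bounds (-inf, 11): VIOLATION
Node 35 violates its bound: not (-inf < 35 < 11).
Result: Not a valid BST


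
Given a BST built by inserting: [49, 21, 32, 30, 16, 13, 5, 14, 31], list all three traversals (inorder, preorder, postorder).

Tree insertion order: [49, 21, 32, 30, 16, 13, 5, 14, 31]
Tree (level-order array): [49, 21, None, 16, 32, 13, None, 30, None, 5, 14, None, 31]
Inorder (L, root, R): [5, 13, 14, 16, 21, 30, 31, 32, 49]
Preorder (root, L, R): [49, 21, 16, 13, 5, 14, 32, 30, 31]
Postorder (L, R, root): [5, 14, 13, 16, 31, 30, 32, 21, 49]


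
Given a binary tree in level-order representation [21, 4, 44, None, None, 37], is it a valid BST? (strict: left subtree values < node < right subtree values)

Level-order array: [21, 4, 44, None, None, 37]
Validate using subtree bounds (lo, hi): at each node, require lo < value < hi,
then recurse left with hi=value and right with lo=value.
Preorder trace (stopping at first violation):
  at node 21 with bounds (-inf, +inf): OK
  at node 4 with bounds (-inf, 21): OK
  at node 44 with bounds (21, +inf): OK
  at node 37 with bounds (21, 44): OK
No violation found at any node.
Result: Valid BST


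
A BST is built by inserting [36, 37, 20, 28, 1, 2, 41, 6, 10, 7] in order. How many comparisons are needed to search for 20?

Search path for 20: 36 -> 20
Found: True
Comparisons: 2


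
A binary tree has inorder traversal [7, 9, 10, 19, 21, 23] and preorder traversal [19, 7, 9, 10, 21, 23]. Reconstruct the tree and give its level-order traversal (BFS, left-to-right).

Inorder:  [7, 9, 10, 19, 21, 23]
Preorder: [19, 7, 9, 10, 21, 23]
Algorithm: preorder visits root first, so consume preorder in order;
for each root, split the current inorder slice at that value into
left-subtree inorder and right-subtree inorder, then recurse.
Recursive splits:
  root=19; inorder splits into left=[7, 9, 10], right=[21, 23]
  root=7; inorder splits into left=[], right=[9, 10]
  root=9; inorder splits into left=[], right=[10]
  root=10; inorder splits into left=[], right=[]
  root=21; inorder splits into left=[], right=[23]
  root=23; inorder splits into left=[], right=[]
Reconstructed level-order: [19, 7, 21, 9, 23, 10]


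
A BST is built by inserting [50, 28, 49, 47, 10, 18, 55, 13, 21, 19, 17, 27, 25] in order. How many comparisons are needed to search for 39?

Search path for 39: 50 -> 28 -> 49 -> 47
Found: False
Comparisons: 4


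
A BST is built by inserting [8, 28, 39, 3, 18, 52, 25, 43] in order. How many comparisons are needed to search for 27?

Search path for 27: 8 -> 28 -> 18 -> 25
Found: False
Comparisons: 4


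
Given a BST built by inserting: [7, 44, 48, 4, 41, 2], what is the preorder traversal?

Tree insertion order: [7, 44, 48, 4, 41, 2]
Tree (level-order array): [7, 4, 44, 2, None, 41, 48]
Preorder traversal: [7, 4, 2, 44, 41, 48]


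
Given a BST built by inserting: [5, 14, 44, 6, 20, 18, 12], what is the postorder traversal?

Tree insertion order: [5, 14, 44, 6, 20, 18, 12]
Tree (level-order array): [5, None, 14, 6, 44, None, 12, 20, None, None, None, 18]
Postorder traversal: [12, 6, 18, 20, 44, 14, 5]


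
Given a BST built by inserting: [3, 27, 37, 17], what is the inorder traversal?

Tree insertion order: [3, 27, 37, 17]
Tree (level-order array): [3, None, 27, 17, 37]
Inorder traversal: [3, 17, 27, 37]


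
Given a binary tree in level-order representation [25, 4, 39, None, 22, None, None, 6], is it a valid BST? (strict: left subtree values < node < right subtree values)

Level-order array: [25, 4, 39, None, 22, None, None, 6]
Validate using subtree bounds (lo, hi): at each node, require lo < value < hi,
then recurse left with hi=value and right with lo=value.
Preorder trace (stopping at first violation):
  at node 25 with bounds (-inf, +inf): OK
  at node 4 with bounds (-inf, 25): OK
  at node 22 with bounds (4, 25): OK
  at node 6 with bounds (4, 22): OK
  at node 39 with bounds (25, +inf): OK
No violation found at any node.
Result: Valid BST


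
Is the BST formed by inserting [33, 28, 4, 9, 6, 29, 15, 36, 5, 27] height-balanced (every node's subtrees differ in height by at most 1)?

Tree (level-order array): [33, 28, 36, 4, 29, None, None, None, 9, None, None, 6, 15, 5, None, None, 27]
Definition: a tree is height-balanced if, at every node, |h(left) - h(right)| <= 1 (empty subtree has height -1).
Bottom-up per-node check:
  node 5: h_left=-1, h_right=-1, diff=0 [OK], height=0
  node 6: h_left=0, h_right=-1, diff=1 [OK], height=1
  node 27: h_left=-1, h_right=-1, diff=0 [OK], height=0
  node 15: h_left=-1, h_right=0, diff=1 [OK], height=1
  node 9: h_left=1, h_right=1, diff=0 [OK], height=2
  node 4: h_left=-1, h_right=2, diff=3 [FAIL (|-1-2|=3 > 1)], height=3
  node 29: h_left=-1, h_right=-1, diff=0 [OK], height=0
  node 28: h_left=3, h_right=0, diff=3 [FAIL (|3-0|=3 > 1)], height=4
  node 36: h_left=-1, h_right=-1, diff=0 [OK], height=0
  node 33: h_left=4, h_right=0, diff=4 [FAIL (|4-0|=4 > 1)], height=5
Node 4 violates the condition: |-1 - 2| = 3 > 1.
Result: Not balanced


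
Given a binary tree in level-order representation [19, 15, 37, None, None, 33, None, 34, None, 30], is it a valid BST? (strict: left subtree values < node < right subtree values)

Level-order array: [19, 15, 37, None, None, 33, None, 34, None, 30]
Validate using subtree bounds (lo, hi): at each node, require lo < value < hi,
then recurse left with hi=value and right with lo=value.
Preorder trace (stopping at first violation):
  at node 19 with bounds (-inf, +inf): OK
  at node 15 with bounds (-inf, 19): OK
  at node 37 with bounds (19, +inf): OK
  at node 33 with bounds (19, 37): OK
  at node 34 with bounds (19, 33): VIOLATION
Node 34 violates its bound: not (19 < 34 < 33).
Result: Not a valid BST


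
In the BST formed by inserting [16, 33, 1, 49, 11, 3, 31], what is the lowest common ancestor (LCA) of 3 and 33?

Tree insertion order: [16, 33, 1, 49, 11, 3, 31]
Tree (level-order array): [16, 1, 33, None, 11, 31, 49, 3]
In a BST, the LCA of p=3, q=33 is the first node v on the
root-to-leaf path with p <= v <= q (go left if both < v, right if both > v).
Walk from root:
  at 16: 3 <= 16 <= 33, this is the LCA
LCA = 16


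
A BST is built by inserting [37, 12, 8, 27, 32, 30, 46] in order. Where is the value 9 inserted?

Starting tree (level order): [37, 12, 46, 8, 27, None, None, None, None, None, 32, 30]
Insertion path: 37 -> 12 -> 8
Result: insert 9 as right child of 8
Final tree (level order): [37, 12, 46, 8, 27, None, None, None, 9, None, 32, None, None, 30]


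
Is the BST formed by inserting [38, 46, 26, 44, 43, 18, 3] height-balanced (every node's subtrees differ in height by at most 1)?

Tree (level-order array): [38, 26, 46, 18, None, 44, None, 3, None, 43]
Definition: a tree is height-balanced if, at every node, |h(left) - h(right)| <= 1 (empty subtree has height -1).
Bottom-up per-node check:
  node 3: h_left=-1, h_right=-1, diff=0 [OK], height=0
  node 18: h_left=0, h_right=-1, diff=1 [OK], height=1
  node 26: h_left=1, h_right=-1, diff=2 [FAIL (|1--1|=2 > 1)], height=2
  node 43: h_left=-1, h_right=-1, diff=0 [OK], height=0
  node 44: h_left=0, h_right=-1, diff=1 [OK], height=1
  node 46: h_left=1, h_right=-1, diff=2 [FAIL (|1--1|=2 > 1)], height=2
  node 38: h_left=2, h_right=2, diff=0 [OK], height=3
Node 26 violates the condition: |1 - -1| = 2 > 1.
Result: Not balanced


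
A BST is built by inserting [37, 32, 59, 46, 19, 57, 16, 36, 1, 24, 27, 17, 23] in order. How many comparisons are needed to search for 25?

Search path for 25: 37 -> 32 -> 19 -> 24 -> 27
Found: False
Comparisons: 5


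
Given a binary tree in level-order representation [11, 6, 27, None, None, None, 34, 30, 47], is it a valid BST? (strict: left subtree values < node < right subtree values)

Level-order array: [11, 6, 27, None, None, None, 34, 30, 47]
Validate using subtree bounds (lo, hi): at each node, require lo < value < hi,
then recurse left with hi=value and right with lo=value.
Preorder trace (stopping at first violation):
  at node 11 with bounds (-inf, +inf): OK
  at node 6 with bounds (-inf, 11): OK
  at node 27 with bounds (11, +inf): OK
  at node 34 with bounds (27, +inf): OK
  at node 30 with bounds (27, 34): OK
  at node 47 with bounds (34, +inf): OK
No violation found at any node.
Result: Valid BST


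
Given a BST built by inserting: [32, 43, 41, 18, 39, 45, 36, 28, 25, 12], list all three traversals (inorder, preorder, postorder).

Tree insertion order: [32, 43, 41, 18, 39, 45, 36, 28, 25, 12]
Tree (level-order array): [32, 18, 43, 12, 28, 41, 45, None, None, 25, None, 39, None, None, None, None, None, 36]
Inorder (L, root, R): [12, 18, 25, 28, 32, 36, 39, 41, 43, 45]
Preorder (root, L, R): [32, 18, 12, 28, 25, 43, 41, 39, 36, 45]
Postorder (L, R, root): [12, 25, 28, 18, 36, 39, 41, 45, 43, 32]


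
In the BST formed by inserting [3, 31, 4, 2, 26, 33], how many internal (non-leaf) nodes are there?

Tree built from: [3, 31, 4, 2, 26, 33]
Tree (level-order array): [3, 2, 31, None, None, 4, 33, None, 26]
Rule: An internal node has at least one child.
Per-node child counts:
  node 3: 2 child(ren)
  node 2: 0 child(ren)
  node 31: 2 child(ren)
  node 4: 1 child(ren)
  node 26: 0 child(ren)
  node 33: 0 child(ren)
Matching nodes: [3, 31, 4]
Count of internal (non-leaf) nodes: 3


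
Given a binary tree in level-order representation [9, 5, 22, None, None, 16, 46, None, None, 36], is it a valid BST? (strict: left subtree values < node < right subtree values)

Level-order array: [9, 5, 22, None, None, 16, 46, None, None, 36]
Validate using subtree bounds (lo, hi): at each node, require lo < value < hi,
then recurse left with hi=value and right with lo=value.
Preorder trace (stopping at first violation):
  at node 9 with bounds (-inf, +inf): OK
  at node 5 with bounds (-inf, 9): OK
  at node 22 with bounds (9, +inf): OK
  at node 16 with bounds (9, 22): OK
  at node 46 with bounds (22, +inf): OK
  at node 36 with bounds (22, 46): OK
No violation found at any node.
Result: Valid BST


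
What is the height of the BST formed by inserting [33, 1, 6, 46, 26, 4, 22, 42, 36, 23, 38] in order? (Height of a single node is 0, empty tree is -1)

Insertion order: [33, 1, 6, 46, 26, 4, 22, 42, 36, 23, 38]
Tree (level-order array): [33, 1, 46, None, 6, 42, None, 4, 26, 36, None, None, None, 22, None, None, 38, None, 23]
Compute height bottom-up (empty subtree = -1):
  height(4) = 1 + max(-1, -1) = 0
  height(23) = 1 + max(-1, -1) = 0
  height(22) = 1 + max(-1, 0) = 1
  height(26) = 1 + max(1, -1) = 2
  height(6) = 1 + max(0, 2) = 3
  height(1) = 1 + max(-1, 3) = 4
  height(38) = 1 + max(-1, -1) = 0
  height(36) = 1 + max(-1, 0) = 1
  height(42) = 1 + max(1, -1) = 2
  height(46) = 1 + max(2, -1) = 3
  height(33) = 1 + max(4, 3) = 5
Height = 5


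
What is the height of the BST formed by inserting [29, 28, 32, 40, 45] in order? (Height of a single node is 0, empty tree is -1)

Insertion order: [29, 28, 32, 40, 45]
Tree (level-order array): [29, 28, 32, None, None, None, 40, None, 45]
Compute height bottom-up (empty subtree = -1):
  height(28) = 1 + max(-1, -1) = 0
  height(45) = 1 + max(-1, -1) = 0
  height(40) = 1 + max(-1, 0) = 1
  height(32) = 1 + max(-1, 1) = 2
  height(29) = 1 + max(0, 2) = 3
Height = 3


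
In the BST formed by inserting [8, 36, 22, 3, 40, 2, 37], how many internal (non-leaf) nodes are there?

Tree built from: [8, 36, 22, 3, 40, 2, 37]
Tree (level-order array): [8, 3, 36, 2, None, 22, 40, None, None, None, None, 37]
Rule: An internal node has at least one child.
Per-node child counts:
  node 8: 2 child(ren)
  node 3: 1 child(ren)
  node 2: 0 child(ren)
  node 36: 2 child(ren)
  node 22: 0 child(ren)
  node 40: 1 child(ren)
  node 37: 0 child(ren)
Matching nodes: [8, 3, 36, 40]
Count of internal (non-leaf) nodes: 4


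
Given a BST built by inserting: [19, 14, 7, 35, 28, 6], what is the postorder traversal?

Tree insertion order: [19, 14, 7, 35, 28, 6]
Tree (level-order array): [19, 14, 35, 7, None, 28, None, 6]
Postorder traversal: [6, 7, 14, 28, 35, 19]


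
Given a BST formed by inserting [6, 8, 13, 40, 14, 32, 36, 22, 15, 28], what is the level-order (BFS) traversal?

Tree insertion order: [6, 8, 13, 40, 14, 32, 36, 22, 15, 28]
Tree (level-order array): [6, None, 8, None, 13, None, 40, 14, None, None, 32, 22, 36, 15, 28]
BFS from the root, enqueuing left then right child of each popped node:
  queue [6] -> pop 6, enqueue [8], visited so far: [6]
  queue [8] -> pop 8, enqueue [13], visited so far: [6, 8]
  queue [13] -> pop 13, enqueue [40], visited so far: [6, 8, 13]
  queue [40] -> pop 40, enqueue [14], visited so far: [6, 8, 13, 40]
  queue [14] -> pop 14, enqueue [32], visited so far: [6, 8, 13, 40, 14]
  queue [32] -> pop 32, enqueue [22, 36], visited so far: [6, 8, 13, 40, 14, 32]
  queue [22, 36] -> pop 22, enqueue [15, 28], visited so far: [6, 8, 13, 40, 14, 32, 22]
  queue [36, 15, 28] -> pop 36, enqueue [none], visited so far: [6, 8, 13, 40, 14, 32, 22, 36]
  queue [15, 28] -> pop 15, enqueue [none], visited so far: [6, 8, 13, 40, 14, 32, 22, 36, 15]
  queue [28] -> pop 28, enqueue [none], visited so far: [6, 8, 13, 40, 14, 32, 22, 36, 15, 28]
Result: [6, 8, 13, 40, 14, 32, 22, 36, 15, 28]


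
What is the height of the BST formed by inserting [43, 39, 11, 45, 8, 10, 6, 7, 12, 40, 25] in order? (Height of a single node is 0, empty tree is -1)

Insertion order: [43, 39, 11, 45, 8, 10, 6, 7, 12, 40, 25]
Tree (level-order array): [43, 39, 45, 11, 40, None, None, 8, 12, None, None, 6, 10, None, 25, None, 7]
Compute height bottom-up (empty subtree = -1):
  height(7) = 1 + max(-1, -1) = 0
  height(6) = 1 + max(-1, 0) = 1
  height(10) = 1 + max(-1, -1) = 0
  height(8) = 1 + max(1, 0) = 2
  height(25) = 1 + max(-1, -1) = 0
  height(12) = 1 + max(-1, 0) = 1
  height(11) = 1 + max(2, 1) = 3
  height(40) = 1 + max(-1, -1) = 0
  height(39) = 1 + max(3, 0) = 4
  height(45) = 1 + max(-1, -1) = 0
  height(43) = 1 + max(4, 0) = 5
Height = 5
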